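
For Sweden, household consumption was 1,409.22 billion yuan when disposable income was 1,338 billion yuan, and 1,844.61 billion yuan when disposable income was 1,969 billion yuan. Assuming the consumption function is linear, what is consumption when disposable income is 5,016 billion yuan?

C = 3947.04

MPC = (1844.61 − 1409.22)/(1969 − 1338) = 435.39/631 = 0.69
a = 1409.22 − 0.69(1338) = 1409.22 − 923.22 = 486
C = 486 + 0.69(5016) = 486 + 3461.04 = 3947.04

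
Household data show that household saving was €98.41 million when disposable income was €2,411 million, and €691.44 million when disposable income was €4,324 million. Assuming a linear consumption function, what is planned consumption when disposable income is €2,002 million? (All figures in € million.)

MPS = ΔS/ΔY = (691.44 − 98.41)/(4324 − 2411) = 593.03/1913 = 0.31
MPC = 1 − MPS = 0.69
Autonomous saving = 98.41 − 0.31(2411) = -649, so a = 649
C = 649 + 0.69(2002) = 649 + 1381.38 = 2030.38

C = 2030.38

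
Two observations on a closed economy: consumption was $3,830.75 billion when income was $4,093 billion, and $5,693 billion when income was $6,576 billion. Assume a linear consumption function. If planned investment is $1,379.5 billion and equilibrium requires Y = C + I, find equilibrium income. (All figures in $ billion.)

MPC = (5693 − 3830.75)/(6576 − 4093) = 1862.25/2483 = 0.75
a = 3830.75 − 0.75(4093) = 761
Equilibrium: Y = 761 + 0.75Y + 1379.5
0.25Y = 2140.5, so Y = 2140.5/0.25 = 8562

Y = 8562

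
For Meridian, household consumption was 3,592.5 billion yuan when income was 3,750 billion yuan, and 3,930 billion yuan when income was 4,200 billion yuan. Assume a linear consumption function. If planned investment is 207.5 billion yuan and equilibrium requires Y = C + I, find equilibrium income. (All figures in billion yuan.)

MPC = (3930 − 3592.5)/(4200 − 3750) = 337.5/450 = 0.75
a = 3592.5 − 0.75(3750) = 780
Equilibrium: Y = 780 + 0.75Y + 207.5
0.25Y = 987.5, so Y = 987.5/0.25 = 3950

Y = 3950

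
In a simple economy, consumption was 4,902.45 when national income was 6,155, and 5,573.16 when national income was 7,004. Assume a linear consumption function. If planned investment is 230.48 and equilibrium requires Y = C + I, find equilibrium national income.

Y = 1288

MPC = (5573.16 − 4902.45)/(7004 − 6155) = 670.71/849 = 0.79
a = 4902.45 − 0.79(6155) = 40
Equilibrium: Y = 40 + 0.79Y + 230.48
0.21Y = 270.48, so Y = 270.48/0.21 = 1288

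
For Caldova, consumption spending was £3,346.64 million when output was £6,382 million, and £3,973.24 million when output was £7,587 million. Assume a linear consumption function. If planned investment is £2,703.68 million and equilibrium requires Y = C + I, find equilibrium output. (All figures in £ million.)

MPC = (3973.24 − 3346.64)/(7587 − 6382) = 626.6/1205 = 0.52
a = 3346.64 − 0.52(6382) = 28
Equilibrium: Y = 28 + 0.52Y + 2703.68
0.48Y = 2731.68, so Y = 2731.68/0.48 = 5691

Y = 5691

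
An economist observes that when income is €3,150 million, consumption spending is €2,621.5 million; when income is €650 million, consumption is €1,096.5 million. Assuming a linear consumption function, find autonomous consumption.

a = 700

MPC = ΔC/ΔY = (2621.5 − 1096.5)/(3150 − 650) = 1525/2500 = 0.61
a = C − MPC·Y = 1096.5 − 0.61(650) = 1096.5 − 396.5 = 700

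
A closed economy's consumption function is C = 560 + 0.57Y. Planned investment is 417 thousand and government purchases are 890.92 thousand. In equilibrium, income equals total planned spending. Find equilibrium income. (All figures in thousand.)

Y = C + I + G = 560 + 0.57Y + 417 + 890.92
Y − 0.57Y = 1867.92
0.43Y = 1867.92, so Y = 1867.92/0.43 = 4344

Y = 4344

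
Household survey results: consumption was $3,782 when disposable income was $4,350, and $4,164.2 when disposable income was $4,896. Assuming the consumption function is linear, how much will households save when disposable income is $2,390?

MPC = (4164.2 − 3782)/(4896 − 4350) = 382.2/546 = 0.7
a = 3782 − 0.7(4350) = 3782 − 3045 = 737
C = 737 + 0.7(2390) = 2410
S = 2390 − 2410 = -20

S = -20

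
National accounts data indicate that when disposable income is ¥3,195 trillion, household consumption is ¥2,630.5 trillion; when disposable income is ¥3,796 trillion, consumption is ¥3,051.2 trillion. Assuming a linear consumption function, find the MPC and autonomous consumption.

MPC = ΔC/ΔY = (3051.2 − 2630.5)/(3796 − 3195) = 420.7/601 = 0.7
a = C − MPC·Y = 2630.5 − 0.7(3195) = 2630.5 − 2236.5 = 394

MPC = 0.7; a = 394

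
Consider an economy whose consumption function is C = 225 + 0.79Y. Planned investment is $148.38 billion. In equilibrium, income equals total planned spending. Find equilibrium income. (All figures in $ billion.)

Y = 1778

Y = C + I = 225 + 0.79Y + 148.38
Y − 0.79Y = 373.38
0.21Y = 373.38, so Y = 373.38/0.21 = 1778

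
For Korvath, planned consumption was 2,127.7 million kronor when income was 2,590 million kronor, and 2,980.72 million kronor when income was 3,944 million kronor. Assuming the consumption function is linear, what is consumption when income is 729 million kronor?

C = 955.27

MPC = (2980.72 − 2127.7)/(3944 − 2590) = 853.02/1354 = 0.63
a = 2127.7 − 0.63(2590) = 2127.7 − 1631.7 = 496
C = 496 + 0.63(729) = 496 + 459.27 = 955.27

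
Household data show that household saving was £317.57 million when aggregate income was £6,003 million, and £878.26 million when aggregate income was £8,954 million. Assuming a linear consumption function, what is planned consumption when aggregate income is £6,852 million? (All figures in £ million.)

MPS = ΔS/ΔY = (878.26 − 317.57)/(8954 − 6003) = 560.69/2951 = 0.19
MPC = 1 − MPS = 0.81
Autonomous saving = 317.57 − 0.19(6003) = -823, so a = 823
C = 823 + 0.81(6852) = 823 + 5550.12 = 6373.12

C = 6373.12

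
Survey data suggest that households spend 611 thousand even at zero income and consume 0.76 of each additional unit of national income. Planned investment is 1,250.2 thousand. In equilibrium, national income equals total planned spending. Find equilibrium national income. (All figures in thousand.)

Y = 7755

Y = C + I = 611 + 0.76Y + 1250.2
Y − 0.76Y = 1861.2
0.24Y = 1861.2, so Y = 1861.2/0.24 = 7755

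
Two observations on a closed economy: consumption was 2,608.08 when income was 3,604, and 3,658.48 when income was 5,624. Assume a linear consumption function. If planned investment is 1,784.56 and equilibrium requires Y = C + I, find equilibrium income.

MPC = (3658.48 − 2608.08)/(5624 − 3604) = 1050.4/2020 = 0.52
a = 2608.08 − 0.52(3604) = 734
Equilibrium: Y = 734 + 0.52Y + 1784.56
0.48Y = 2518.56, so Y = 2518.56/0.48 = 5247

Y = 5247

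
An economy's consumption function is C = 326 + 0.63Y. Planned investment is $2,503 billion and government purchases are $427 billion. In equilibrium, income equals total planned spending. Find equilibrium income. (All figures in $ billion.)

Y = 8800

Y = C + I + G = 326 + 0.63Y + 2503 + 427
Y − 0.63Y = 3256
0.37Y = 3256, so Y = 3256/0.37 = 8800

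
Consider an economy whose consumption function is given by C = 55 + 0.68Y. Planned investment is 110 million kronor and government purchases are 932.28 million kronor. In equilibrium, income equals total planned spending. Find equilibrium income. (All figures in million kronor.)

Y = 3429

Y = C + I + G = 55 + 0.68Y + 110 + 932.28
Y − 0.68Y = 1097.28
0.32Y = 1097.28, so Y = 1097.28/0.32 = 3429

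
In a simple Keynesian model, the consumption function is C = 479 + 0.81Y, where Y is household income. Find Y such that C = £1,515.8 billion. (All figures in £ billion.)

Y = 1280

479 + 0.81Y = 1515.8
0.81Y = 1036.8, so Y = 1036.8/0.81 = 1280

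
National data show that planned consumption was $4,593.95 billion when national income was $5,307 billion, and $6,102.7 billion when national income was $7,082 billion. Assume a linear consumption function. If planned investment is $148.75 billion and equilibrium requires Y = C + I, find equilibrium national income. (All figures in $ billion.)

Y = 1545

MPC = (6102.7 − 4593.95)/(7082 − 5307) = 1508.75/1775 = 0.85
a = 4593.95 − 0.85(5307) = 83
Equilibrium: Y = 83 + 0.85Y + 148.75
0.15Y = 231.75, so Y = 231.75/0.15 = 1545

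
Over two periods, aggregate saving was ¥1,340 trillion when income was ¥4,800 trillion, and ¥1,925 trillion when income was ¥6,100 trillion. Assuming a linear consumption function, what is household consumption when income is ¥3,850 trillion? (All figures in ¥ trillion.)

C = 2937.5

MPS = ΔS/ΔY = (1925 − 1340)/(6100 − 4800) = 585/1300 = 0.45
MPC = 1 − MPS = 0.55
Autonomous saving = 1340 − 0.45(4800) = -820, so a = 820
C = 820 + 0.55(3850) = 820 + 2117.5 = 2937.5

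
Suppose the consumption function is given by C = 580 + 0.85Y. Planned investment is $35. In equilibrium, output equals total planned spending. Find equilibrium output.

Y = 4100

Y = C + I = 580 + 0.85Y + 35
Y − 0.85Y = 615
0.15Y = 615, so Y = 615/0.15 = 4100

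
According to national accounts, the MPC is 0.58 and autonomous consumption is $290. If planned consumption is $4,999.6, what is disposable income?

Y = 8120

290 + 0.58Y = 4999.6
0.58Y = 4709.6, so Y = 4709.6/0.58 = 8120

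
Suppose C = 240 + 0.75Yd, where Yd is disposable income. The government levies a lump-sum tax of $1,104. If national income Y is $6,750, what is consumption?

C = 4474.5

Yd = Y − T = 6750 − 1104 = 5646
C = 240 + 0.75(5646) = 240 + 4234.5 = 4474.5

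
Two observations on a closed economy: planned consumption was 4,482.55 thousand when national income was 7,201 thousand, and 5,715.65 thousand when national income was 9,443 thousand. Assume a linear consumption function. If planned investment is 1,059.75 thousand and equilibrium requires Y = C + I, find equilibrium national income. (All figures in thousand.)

Y = 3515

MPC = (5715.65 − 4482.55)/(9443 − 7201) = 1233.1/2242 = 0.55
a = 4482.55 − 0.55(7201) = 522
Equilibrium: Y = 522 + 0.55Y + 1059.75
0.45Y = 1581.75, so Y = 1581.75/0.45 = 3515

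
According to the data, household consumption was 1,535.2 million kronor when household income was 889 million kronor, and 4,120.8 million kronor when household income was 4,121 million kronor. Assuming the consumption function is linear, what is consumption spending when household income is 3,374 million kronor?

C = 3523.2

MPC = (4120.8 − 1535.2)/(4121 − 889) = 2585.6/3232 = 0.8
a = 1535.2 − 0.8(889) = 1535.2 − 711.2 = 824
C = 824 + 0.8(3374) = 824 + 2699.2 = 3523.2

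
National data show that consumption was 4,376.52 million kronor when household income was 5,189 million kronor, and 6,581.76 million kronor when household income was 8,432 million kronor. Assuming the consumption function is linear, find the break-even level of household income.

MPC = (6581.76 − 4376.52)/(8432 − 5189) = 2205.24/3243 = 0.68
a = 4376.52 − 0.68(5189) = 4376.52 − 3528.52 = 848
Break-even: Y = a/(1−MPC) = 848/0.32 = 2650

Y = 2650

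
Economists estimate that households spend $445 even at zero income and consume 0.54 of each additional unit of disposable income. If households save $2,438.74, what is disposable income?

S = Y − C = -445 + 0.46Y
-445 + 0.46Y = 2438.74, so 0.46Y = 2883.74 and Y = 6269

Y = 6269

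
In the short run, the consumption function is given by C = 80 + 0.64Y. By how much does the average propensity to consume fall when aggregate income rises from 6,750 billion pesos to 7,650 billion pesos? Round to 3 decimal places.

At Y = 6750: C = 80 + 0.64(6750) = 4400, APC = 4400/6750 = 0.6519
At Y = 7650: C = 4976, APC = 4976/7650 = 0.6505
Fall in APC = 0.6519 − 0.6505 = 0.0014 ≈ 0.001

ΔAPC = 0.001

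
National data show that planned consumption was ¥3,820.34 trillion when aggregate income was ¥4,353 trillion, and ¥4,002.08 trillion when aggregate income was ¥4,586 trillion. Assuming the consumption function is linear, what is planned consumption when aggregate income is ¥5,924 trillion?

MPC = (4002.08 − 3820.34)/(4586 − 4353) = 181.74/233 = 0.78
a = 3820.34 − 0.78(4353) = 3820.34 − 3395.34 = 425
C = 425 + 0.78(5924) = 425 + 4620.72 = 5045.72

C = 5045.72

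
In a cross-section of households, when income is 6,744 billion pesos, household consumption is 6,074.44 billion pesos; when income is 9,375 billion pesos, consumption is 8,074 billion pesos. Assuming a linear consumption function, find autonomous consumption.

MPC = ΔC/ΔY = (8074 − 6074.44)/(9375 − 6744) = 1999.56/2631 = 0.76
a = C − MPC·Y = 6074.44 − 0.76(6744) = 6074.44 − 5125.44 = 949

a = 949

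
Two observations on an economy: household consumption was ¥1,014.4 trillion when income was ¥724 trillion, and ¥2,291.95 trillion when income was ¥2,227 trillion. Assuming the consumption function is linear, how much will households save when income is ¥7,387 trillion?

MPC = (2291.95 − 1014.4)/(2227 − 724) = 1277.55/1503 = 0.85
a = 1014.4 − 0.85(724) = 1014.4 − 615.4 = 399
C = 399 + 0.85(7387) = 6677.95
S = 7387 − 6677.95 = 709.05

S = 709.05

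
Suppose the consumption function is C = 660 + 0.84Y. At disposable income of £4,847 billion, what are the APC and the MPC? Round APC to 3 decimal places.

APC = 0.976; MPC = 0.84

MPC = 0.84 (the slope of the consumption function)
C = 660 + 0.84(4847) = 4731.48, so APC = 4731.48/4847 = 0.976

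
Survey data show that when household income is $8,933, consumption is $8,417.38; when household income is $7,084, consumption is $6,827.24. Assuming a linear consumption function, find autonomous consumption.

MPC = ΔC/ΔY = (8417.38 − 6827.24)/(8933 − 7084) = 1590.14/1849 = 0.86
a = C − MPC·Y = 6827.24 − 0.86(7084) = 6827.24 − 6092.24 = 735

a = 735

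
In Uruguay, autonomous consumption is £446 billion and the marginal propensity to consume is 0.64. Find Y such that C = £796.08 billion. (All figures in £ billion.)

446 + 0.64Y = 796.08
0.64Y = 350.08, so Y = 350.08/0.64 = 547

Y = 547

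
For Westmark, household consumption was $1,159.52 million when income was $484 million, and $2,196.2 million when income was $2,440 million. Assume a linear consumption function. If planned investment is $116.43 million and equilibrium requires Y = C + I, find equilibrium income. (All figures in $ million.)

MPC = (2196.2 − 1159.52)/(2440 − 484) = 1036.68/1956 = 0.53
a = 1159.52 − 0.53(484) = 903
Equilibrium: Y = 903 + 0.53Y + 116.43
0.47Y = 1019.43, so Y = 1019.43/0.47 = 2169

Y = 2169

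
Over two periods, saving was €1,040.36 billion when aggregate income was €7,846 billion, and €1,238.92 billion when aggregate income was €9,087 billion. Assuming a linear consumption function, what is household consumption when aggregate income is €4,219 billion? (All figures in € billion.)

MPS = ΔS/ΔY = (1238.92 − 1040.36)/(9087 − 7846) = 198.56/1241 = 0.16
MPC = 1 − MPS = 0.84
Autonomous saving = 1040.36 − 0.16(7846) = -215, so a = 215
C = 215 + 0.84(4219) = 215 + 3543.96 = 3758.96

C = 3758.96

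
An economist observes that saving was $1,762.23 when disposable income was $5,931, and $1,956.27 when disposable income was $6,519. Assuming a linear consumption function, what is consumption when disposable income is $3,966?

MPS = ΔS/ΔY = (1956.27 − 1762.23)/(6519 − 5931) = 194.04/588 = 0.33
MPC = 1 − MPS = 0.67
Autonomous saving = 1762.23 − 0.33(5931) = -195, so a = 195
C = 195 + 0.67(3966) = 195 + 2657.22 = 2852.22

C = 2852.22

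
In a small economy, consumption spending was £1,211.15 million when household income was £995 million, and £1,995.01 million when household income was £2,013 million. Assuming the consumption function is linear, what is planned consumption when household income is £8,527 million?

MPC = (1995.01 − 1211.15)/(2013 − 995) = 783.86/1018 = 0.77
a = 1211.15 − 0.77(995) = 1211.15 − 766.15 = 445
C = 445 + 0.77(8527) = 445 + 6565.79 = 7010.79

C = 7010.79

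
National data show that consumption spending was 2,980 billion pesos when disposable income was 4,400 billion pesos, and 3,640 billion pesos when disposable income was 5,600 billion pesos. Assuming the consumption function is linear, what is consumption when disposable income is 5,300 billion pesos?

C = 3475

MPC = (3640 − 2980)/(5600 − 4400) = 660/1200 = 0.55
a = 2980 − 0.55(4400) = 2980 − 2420 = 560
C = 560 + 0.55(5300) = 560 + 2915 = 3475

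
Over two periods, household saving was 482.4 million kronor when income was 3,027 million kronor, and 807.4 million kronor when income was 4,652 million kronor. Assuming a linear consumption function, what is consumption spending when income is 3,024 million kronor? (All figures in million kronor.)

C = 2542.2

MPS = ΔS/ΔY = (807.4 − 482.4)/(4652 − 3027) = 325/1625 = 0.2
MPC = 1 − MPS = 0.8
Autonomous saving = 482.4 − 0.2(3027) = -123, so a = 123
C = 123 + 0.8(3024) = 123 + 2419.2 = 2542.2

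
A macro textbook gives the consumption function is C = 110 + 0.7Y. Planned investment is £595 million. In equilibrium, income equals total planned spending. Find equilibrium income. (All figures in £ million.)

Y = 2350

Y = C + I = 110 + 0.7Y + 595
Y − 0.7Y = 705
0.3Y = 705, so Y = 705/0.3 = 2350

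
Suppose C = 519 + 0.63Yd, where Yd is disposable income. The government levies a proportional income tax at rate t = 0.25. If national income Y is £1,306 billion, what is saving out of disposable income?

Yd = (1 − 0.25)(1306) = 0.75(1306) = 979.5
C = 519 + 0.63(979.5) = 519 + 617.085 = 1136.085
S = Yd − C = 979.5 − 1136.085 = -156.585

S = -156.585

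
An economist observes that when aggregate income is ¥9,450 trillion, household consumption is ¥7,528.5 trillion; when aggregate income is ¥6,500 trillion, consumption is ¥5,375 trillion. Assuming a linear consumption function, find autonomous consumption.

MPC = ΔC/ΔY = (7528.5 − 5375)/(9450 − 6500) = 2153.5/2950 = 0.73
a = C − MPC·Y = 5375 − 0.73(6500) = 5375 − 4745 = 630

a = 630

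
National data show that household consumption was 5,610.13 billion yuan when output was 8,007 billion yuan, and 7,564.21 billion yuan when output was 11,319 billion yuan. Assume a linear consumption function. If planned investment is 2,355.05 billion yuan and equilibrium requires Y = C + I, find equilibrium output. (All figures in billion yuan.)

Y = 7905

MPC = (7564.21 − 5610.13)/(11319 − 8007) = 1954.08/3312 = 0.59
a = 5610.13 − 0.59(8007) = 886
Equilibrium: Y = 886 + 0.59Y + 2355.05
0.41Y = 3241.05, so Y = 3241.05/0.41 = 7905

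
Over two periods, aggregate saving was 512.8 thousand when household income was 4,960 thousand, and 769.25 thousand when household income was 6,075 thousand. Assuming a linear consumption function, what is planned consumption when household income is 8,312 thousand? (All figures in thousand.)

MPS = ΔS/ΔY = (769.25 − 512.8)/(6075 − 4960) = 256.45/1115 = 0.23
MPC = 1 − MPS = 0.77
Autonomous saving = 512.8 − 0.23(4960) = -628, so a = 628
C = 628 + 0.77(8312) = 628 + 6400.24 = 7028.24

C = 7028.24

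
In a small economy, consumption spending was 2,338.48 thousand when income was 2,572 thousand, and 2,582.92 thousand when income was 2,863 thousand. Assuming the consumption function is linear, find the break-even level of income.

Y = 1112.5

MPC = (2582.92 − 2338.48)/(2863 − 2572) = 244.44/291 = 0.84
a = 2338.48 − 0.84(2572) = 2338.48 − 2160.48 = 178
Break-even: Y = a/(1−MPC) = 178/0.16 = 1112.5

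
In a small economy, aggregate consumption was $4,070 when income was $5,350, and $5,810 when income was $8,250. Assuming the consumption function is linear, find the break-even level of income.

MPC = (5810 − 4070)/(8250 − 5350) = 1740/2900 = 0.6
a = 4070 − 0.6(5350) = 4070 − 3210 = 860
Break-even: Y = a/(1−MPC) = 860/0.4 = 2150

Y = 2150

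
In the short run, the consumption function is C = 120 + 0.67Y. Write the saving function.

S = Y − C = Y − (120 + 0.67Y) = -120 + (1 − 0.67)Y

S = -120 + 0.33Y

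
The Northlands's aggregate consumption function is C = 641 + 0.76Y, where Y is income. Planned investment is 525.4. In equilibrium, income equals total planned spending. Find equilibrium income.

Y = 4860

Y = C + I = 641 + 0.76Y + 525.4
Y − 0.76Y = 1166.4
0.24Y = 1166.4, so Y = 1166.4/0.24 = 4860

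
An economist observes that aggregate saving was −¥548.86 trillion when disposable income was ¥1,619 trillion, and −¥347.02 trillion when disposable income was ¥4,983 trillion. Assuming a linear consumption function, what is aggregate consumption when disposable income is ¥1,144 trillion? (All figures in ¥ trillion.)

C = 1721.36

MPS = ΔS/ΔY = (-347.02 − (-548.86))/(4983 − 1619) = 201.84/3364 = 0.06
MPC = 1 − MPS = 0.94
Autonomous saving = -548.86 − 0.06(1619) = -646, so a = 646
C = 646 + 0.94(1144) = 646 + 1075.36 = 1721.36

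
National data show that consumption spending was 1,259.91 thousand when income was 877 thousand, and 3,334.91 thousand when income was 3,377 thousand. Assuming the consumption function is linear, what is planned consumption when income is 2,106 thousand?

MPC = (3334.91 − 1259.91)/(3377 − 877) = 2075/2500 = 0.83
a = 1259.91 − 0.83(877) = 1259.91 − 727.91 = 532
C = 532 + 0.83(2106) = 532 + 1747.98 = 2279.98

C = 2279.98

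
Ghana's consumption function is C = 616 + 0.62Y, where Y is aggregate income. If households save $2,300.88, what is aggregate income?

S = Y − C = -616 + 0.38Y
-616 + 0.38Y = 2300.88, so 0.38Y = 2916.88 and Y = 7676

Y = 7676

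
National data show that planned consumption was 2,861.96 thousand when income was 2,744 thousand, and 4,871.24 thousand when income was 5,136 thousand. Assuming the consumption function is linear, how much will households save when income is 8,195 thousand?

S = 754.2

MPC = (4871.24 − 2861.96)/(5136 − 2744) = 2009.28/2392 = 0.84
a = 2861.96 − 0.84(2744) = 2861.96 − 2304.96 = 557
C = 557 + 0.84(8195) = 7440.8
S = 8195 − 7440.8 = 754.2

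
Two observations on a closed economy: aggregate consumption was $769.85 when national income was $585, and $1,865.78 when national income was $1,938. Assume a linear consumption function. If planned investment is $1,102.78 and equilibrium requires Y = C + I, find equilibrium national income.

Y = 7362

MPC = (1865.78 − 769.85)/(1938 − 585) = 1095.93/1353 = 0.81
a = 769.85 − 0.81(585) = 296
Equilibrium: Y = 296 + 0.81Y + 1102.78
0.19Y = 1398.78, so Y = 1398.78/0.19 = 7362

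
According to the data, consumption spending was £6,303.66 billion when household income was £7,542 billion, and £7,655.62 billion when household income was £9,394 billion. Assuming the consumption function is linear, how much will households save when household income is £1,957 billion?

MPC = (7655.62 − 6303.66)/(9394 − 7542) = 1351.96/1852 = 0.73
a = 6303.66 − 0.73(7542) = 6303.66 − 5505.66 = 798
C = 798 + 0.73(1957) = 2226.61
S = 1957 − 2226.61 = -269.61

S = -269.61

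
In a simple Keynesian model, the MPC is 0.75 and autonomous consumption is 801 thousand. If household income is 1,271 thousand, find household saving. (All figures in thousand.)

C = 801 + 0.75(1271) = 801 + 953.25 = 1754.25
S = Y − C = 1271 − 1754.25 = -483.25

S = -483.25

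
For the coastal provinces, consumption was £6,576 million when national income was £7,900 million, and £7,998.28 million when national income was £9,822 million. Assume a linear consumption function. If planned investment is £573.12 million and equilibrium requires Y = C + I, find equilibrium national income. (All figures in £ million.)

MPC = (7998.28 − 6576)/(9822 − 7900) = 1422.28/1922 = 0.74
a = 6576 − 0.74(7900) = 730
Equilibrium: Y = 730 + 0.74Y + 573.12
0.26Y = 1303.12, so Y = 1303.12/0.26 = 5012

Y = 5012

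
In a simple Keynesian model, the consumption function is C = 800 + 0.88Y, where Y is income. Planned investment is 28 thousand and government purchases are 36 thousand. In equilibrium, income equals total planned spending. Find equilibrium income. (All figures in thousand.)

Y = 7200

Y = C + I + G = 800 + 0.88Y + 28 + 36
Y − 0.88Y = 864
0.12Y = 864, so Y = 864/0.12 = 7200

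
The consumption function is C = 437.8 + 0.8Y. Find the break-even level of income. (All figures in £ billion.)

At break-even, C = Y: 437.8 + 0.8Y = Y
0.2Y = 437.8, so Y = 437.8/0.2 = 2189

Y = 2189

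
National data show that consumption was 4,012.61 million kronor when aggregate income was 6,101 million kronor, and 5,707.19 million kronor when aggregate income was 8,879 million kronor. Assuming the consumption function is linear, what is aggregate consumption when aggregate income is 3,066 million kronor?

C = 2161.26

MPC = (5707.19 − 4012.61)/(8879 − 6101) = 1694.58/2778 = 0.61
a = 4012.61 − 0.61(6101) = 4012.61 − 3721.61 = 291
C = 291 + 0.61(3066) = 291 + 1870.26 = 2161.26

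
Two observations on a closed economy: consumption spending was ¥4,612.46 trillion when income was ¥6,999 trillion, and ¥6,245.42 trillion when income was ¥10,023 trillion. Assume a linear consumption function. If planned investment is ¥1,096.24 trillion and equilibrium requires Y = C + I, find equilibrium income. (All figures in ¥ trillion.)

MPC = (6245.42 − 4612.46)/(10023 − 6999) = 1632.96/3024 = 0.54
a = 4612.46 − 0.54(6999) = 833
Equilibrium: Y = 833 + 0.54Y + 1096.24
0.46Y = 1929.24, so Y = 1929.24/0.46 = 4194

Y = 4194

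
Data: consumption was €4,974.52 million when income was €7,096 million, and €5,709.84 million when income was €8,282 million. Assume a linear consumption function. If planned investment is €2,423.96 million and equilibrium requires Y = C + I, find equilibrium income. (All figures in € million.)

MPC = (5709.84 − 4974.52)/(8282 − 7096) = 735.32/1186 = 0.62
a = 4974.52 − 0.62(7096) = 575
Equilibrium: Y = 575 + 0.62Y + 2423.96
0.38Y = 2998.96, so Y = 2998.96/0.38 = 7892

Y = 7892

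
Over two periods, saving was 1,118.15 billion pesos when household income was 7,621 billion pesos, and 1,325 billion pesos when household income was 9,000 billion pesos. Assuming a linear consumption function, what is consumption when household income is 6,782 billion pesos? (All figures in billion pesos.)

MPS = ΔS/ΔY = (1325 − 1118.15)/(9000 − 7621) = 206.85/1379 = 0.15
MPC = 1 − MPS = 0.85
Autonomous saving = 1118.15 − 0.15(7621) = -25, so a = 25
C = 25 + 0.85(6782) = 25 + 5764.7 = 5789.7

C = 5789.7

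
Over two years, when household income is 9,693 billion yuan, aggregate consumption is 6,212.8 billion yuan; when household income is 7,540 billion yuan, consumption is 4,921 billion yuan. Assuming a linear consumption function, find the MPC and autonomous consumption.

MPC = 0.6; a = 397

MPC = ΔC/ΔY = (6212.8 − 4921)/(9693 − 7540) = 1291.8/2153 = 0.6
a = C − MPC·Y = 4921 − 0.6(7540) = 4921 − 4524 = 397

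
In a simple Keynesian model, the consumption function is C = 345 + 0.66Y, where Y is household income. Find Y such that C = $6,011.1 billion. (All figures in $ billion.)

345 + 0.66Y = 6011.1
0.66Y = 5666.1, so Y = 5666.1/0.66 = 8585

Y = 8585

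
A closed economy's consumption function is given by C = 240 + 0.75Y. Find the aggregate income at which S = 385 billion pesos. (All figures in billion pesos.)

Y = 2500

S = Y − C = -240 + 0.25Y
-240 + 0.25Y = 385, so 0.25Y = 625 and Y = 2500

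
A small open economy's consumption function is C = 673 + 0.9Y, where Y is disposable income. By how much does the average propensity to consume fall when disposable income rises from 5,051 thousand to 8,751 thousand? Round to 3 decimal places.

At Y = 5051: C = 673 + 0.9(5051) = 5218.9, APC = 5218.9/5051 = 1.0332
At Y = 8751: C = 8548.9, APC = 8548.9/8751 = 0.9769
Fall in APC = 1.0332 − 0.9769 = 0.0563 ≈ 0.056

ΔAPC = 0.056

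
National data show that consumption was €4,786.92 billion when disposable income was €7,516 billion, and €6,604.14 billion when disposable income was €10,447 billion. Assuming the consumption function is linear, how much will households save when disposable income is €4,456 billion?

MPC = (6604.14 − 4786.92)/(10447 − 7516) = 1817.22/2931 = 0.62
a = 4786.92 − 0.62(7516) = 4786.92 − 4659.92 = 127
C = 127 + 0.62(4456) = 2889.72
S = 4456 − 2889.72 = 1566.28

S = 1566.28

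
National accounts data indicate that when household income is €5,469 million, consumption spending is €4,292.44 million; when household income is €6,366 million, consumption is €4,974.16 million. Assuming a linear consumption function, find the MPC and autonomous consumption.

MPC = ΔC/ΔY = (4974.16 − 4292.44)/(6366 − 5469) = 681.72/897 = 0.76
a = C − MPC·Y = 4292.44 − 0.76(5469) = 4292.44 − 4156.44 = 136

MPC = 0.76; a = 136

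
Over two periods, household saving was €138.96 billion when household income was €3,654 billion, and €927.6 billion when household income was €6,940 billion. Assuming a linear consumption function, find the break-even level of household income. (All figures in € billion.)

MPS = ΔS/ΔY = (927.6 − 138.96)/(6940 − 3654) = 788.64/3286 = 0.24
MPC = 1 − MPS = 0.76
From S(3654) = 138.96: −a + 0.24(3654) = 138.96, so a = 876.96 − 138.96 = 738
Break-even (S = 0): Y = a/MPS = 738/0.24 = 3075

Y = 3075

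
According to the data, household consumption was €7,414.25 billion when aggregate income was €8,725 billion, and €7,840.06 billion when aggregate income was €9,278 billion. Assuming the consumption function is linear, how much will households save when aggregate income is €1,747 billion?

S = -294.19

MPC = (7840.06 − 7414.25)/(9278 − 8725) = 425.81/553 = 0.77
a = 7414.25 − 0.77(8725) = 7414.25 − 6718.25 = 696
C = 696 + 0.77(1747) = 2041.19
S = 1747 − 2041.19 = -294.19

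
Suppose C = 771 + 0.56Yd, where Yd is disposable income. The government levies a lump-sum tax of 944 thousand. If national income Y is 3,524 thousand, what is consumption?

Yd = Y − T = 3524 − 944 = 2580
C = 771 + 0.56(2580) = 771 + 1444.8 = 2215.8

C = 2215.8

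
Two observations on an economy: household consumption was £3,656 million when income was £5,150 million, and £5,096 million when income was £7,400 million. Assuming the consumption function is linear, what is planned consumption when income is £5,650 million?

MPC = (5096 − 3656)/(7400 − 5150) = 1440/2250 = 0.64
a = 3656 − 0.64(5150) = 3656 − 3296 = 360
C = 360 + 0.64(5650) = 360 + 3616 = 3976

C = 3976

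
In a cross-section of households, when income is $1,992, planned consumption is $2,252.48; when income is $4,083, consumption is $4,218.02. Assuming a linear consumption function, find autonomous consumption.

a = 380

MPC = ΔC/ΔY = (4218.02 − 2252.48)/(4083 − 1992) = 1965.54/2091 = 0.94
a = C − MPC·Y = 2252.48 − 0.94(1992) = 2252.48 − 1872.48 = 380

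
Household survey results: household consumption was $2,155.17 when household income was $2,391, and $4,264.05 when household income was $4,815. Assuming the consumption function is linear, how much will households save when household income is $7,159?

MPC = (4264.05 − 2155.17)/(4815 − 2391) = 2108.88/2424 = 0.87
a = 2155.17 − 0.87(2391) = 2155.17 − 2080.17 = 75
C = 75 + 0.87(7159) = 6303.33
S = 7159 − 6303.33 = 855.67

S = 855.67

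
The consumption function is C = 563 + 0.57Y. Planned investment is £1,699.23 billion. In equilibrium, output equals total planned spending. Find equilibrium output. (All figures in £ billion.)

Y = C + I = 563 + 0.57Y + 1699.23
Y − 0.57Y = 2262.23
0.43Y = 2262.23, so Y = 2262.23/0.43 = 5261

Y = 5261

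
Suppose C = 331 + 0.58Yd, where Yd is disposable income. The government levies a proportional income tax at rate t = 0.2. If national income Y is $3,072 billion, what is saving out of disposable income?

Yd = (1 − 0.2)(3072) = 0.8(3072) = 2457.6
C = 331 + 0.58(2457.6) = 331 + 1425.408 = 1756.408
S = Yd − C = 2457.6 − 1756.408 = 701.192

S = 701.192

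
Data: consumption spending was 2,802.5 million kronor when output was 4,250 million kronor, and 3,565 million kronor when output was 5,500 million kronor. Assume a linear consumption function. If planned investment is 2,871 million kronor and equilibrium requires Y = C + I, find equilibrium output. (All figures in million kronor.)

MPC = (3565 − 2802.5)/(5500 − 4250) = 762.5/1250 = 0.61
a = 2802.5 − 0.61(4250) = 210
Equilibrium: Y = 210 + 0.61Y + 2871
0.39Y = 3081, so Y = 3081/0.39 = 7900

Y = 7900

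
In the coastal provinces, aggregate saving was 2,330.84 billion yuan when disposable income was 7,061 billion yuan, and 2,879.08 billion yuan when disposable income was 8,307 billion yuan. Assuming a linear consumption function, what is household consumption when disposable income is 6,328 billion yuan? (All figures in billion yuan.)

C = 4319.68

MPS = ΔS/ΔY = (2879.08 − 2330.84)/(8307 − 7061) = 548.24/1246 = 0.44
MPC = 1 − MPS = 0.56
Autonomous saving = 2330.84 − 0.44(7061) = -776, so a = 776
C = 776 + 0.56(6328) = 776 + 3543.68 = 4319.68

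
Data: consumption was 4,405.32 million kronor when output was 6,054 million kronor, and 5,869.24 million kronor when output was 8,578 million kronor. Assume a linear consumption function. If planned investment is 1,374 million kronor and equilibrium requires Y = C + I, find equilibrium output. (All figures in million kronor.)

MPC = (5869.24 − 4405.32)/(8578 − 6054) = 1463.92/2524 = 0.58
a = 4405.32 − 0.58(6054) = 894
Equilibrium: Y = 894 + 0.58Y + 1374
0.42Y = 2268, so Y = 2268/0.42 = 5400

Y = 5400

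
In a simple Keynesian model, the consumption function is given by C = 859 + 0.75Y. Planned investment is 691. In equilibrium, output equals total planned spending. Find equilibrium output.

Y = 6200

Y = C + I = 859 + 0.75Y + 691
Y − 0.75Y = 1550
0.25Y = 1550, so Y = 1550/0.25 = 6200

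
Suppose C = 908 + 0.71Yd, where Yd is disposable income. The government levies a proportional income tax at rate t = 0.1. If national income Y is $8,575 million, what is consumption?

C = 6387.425

Yd = (1 − 0.1)(8575) = 0.9(8575) = 7717.5
C = 908 + 0.71(7717.5) = 908 + 5479.425 = 6387.425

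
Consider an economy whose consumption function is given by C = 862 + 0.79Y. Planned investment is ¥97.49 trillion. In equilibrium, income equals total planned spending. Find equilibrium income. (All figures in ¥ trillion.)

Y = 4569

Y = C + I = 862 + 0.79Y + 97.49
Y − 0.79Y = 959.49
0.21Y = 959.49, so Y = 959.49/0.21 = 4569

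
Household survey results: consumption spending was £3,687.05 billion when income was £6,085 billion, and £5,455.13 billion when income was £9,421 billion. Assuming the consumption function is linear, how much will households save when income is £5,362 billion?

S = 2058.14

MPC = (5455.13 − 3687.05)/(9421 − 6085) = 1768.08/3336 = 0.53
a = 3687.05 − 0.53(6085) = 3687.05 − 3225.05 = 462
C = 462 + 0.53(5362) = 3303.86
S = 5362 − 3303.86 = 2058.14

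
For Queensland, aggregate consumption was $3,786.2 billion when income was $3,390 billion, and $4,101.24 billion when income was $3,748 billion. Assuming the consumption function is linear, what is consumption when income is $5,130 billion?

MPC = (4101.24 − 3786.2)/(3748 − 3390) = 315.04/358 = 0.88
a = 3786.2 − 0.88(3390) = 3786.2 − 2983.2 = 803
C = 803 + 0.88(5130) = 803 + 4514.4 = 5317.4

C = 5317.4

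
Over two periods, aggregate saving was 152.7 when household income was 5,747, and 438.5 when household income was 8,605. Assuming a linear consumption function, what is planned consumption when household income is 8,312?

MPS = ΔS/ΔY = (438.5 − 152.7)/(8605 − 5747) = 285.8/2858 = 0.1
MPC = 1 − MPS = 0.9
Autonomous saving = 152.7 − 0.1(5747) = -422, so a = 422
C = 422 + 0.9(8312) = 422 + 7480.8 = 7902.8

C = 7902.8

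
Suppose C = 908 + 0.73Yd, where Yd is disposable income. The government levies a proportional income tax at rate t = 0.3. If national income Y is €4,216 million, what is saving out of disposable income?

Yd = (1 − 0.3)(4216) = 0.7(4216) = 2951.2
C = 908 + 0.73(2951.2) = 908 + 2154.376 = 3062.376
S = Yd − C = 2951.2 − 3062.376 = -111.176

S = -111.176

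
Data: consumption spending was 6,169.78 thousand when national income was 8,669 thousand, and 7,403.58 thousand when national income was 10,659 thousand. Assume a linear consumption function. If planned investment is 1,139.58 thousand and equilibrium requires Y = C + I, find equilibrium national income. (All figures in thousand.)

MPC = (7403.58 − 6169.78)/(10659 − 8669) = 1233.8/1990 = 0.62
a = 6169.78 − 0.62(8669) = 795
Equilibrium: Y = 795 + 0.62Y + 1139.58
0.38Y = 1934.58, so Y = 1934.58/0.38 = 5091

Y = 5091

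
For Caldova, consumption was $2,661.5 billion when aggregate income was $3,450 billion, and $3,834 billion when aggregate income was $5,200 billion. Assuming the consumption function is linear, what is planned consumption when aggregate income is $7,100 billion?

MPC = (3834 − 2661.5)/(5200 − 3450) = 1172.5/1750 = 0.67
a = 2661.5 − 0.67(3450) = 2661.5 − 2311.5 = 350
C = 350 + 0.67(7100) = 350 + 4757 = 5107

C = 5107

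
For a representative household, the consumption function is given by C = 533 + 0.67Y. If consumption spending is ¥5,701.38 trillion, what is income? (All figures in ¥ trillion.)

533 + 0.67Y = 5701.38
0.67Y = 5168.38, so Y = 5168.38/0.67 = 7714

Y = 7714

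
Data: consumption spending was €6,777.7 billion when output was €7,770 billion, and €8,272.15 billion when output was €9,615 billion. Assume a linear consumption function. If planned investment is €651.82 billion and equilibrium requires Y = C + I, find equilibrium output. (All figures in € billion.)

Y = 5978

MPC = (8272.15 − 6777.7)/(9615 − 7770) = 1494.45/1845 = 0.81
a = 6777.7 − 0.81(7770) = 484
Equilibrium: Y = 484 + 0.81Y + 651.82
0.19Y = 1135.82, so Y = 1135.82/0.19 = 5978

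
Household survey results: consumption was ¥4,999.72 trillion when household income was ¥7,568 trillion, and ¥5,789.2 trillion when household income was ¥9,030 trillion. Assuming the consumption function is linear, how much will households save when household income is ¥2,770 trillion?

MPC = (5789.2 − 4999.72)/(9030 − 7568) = 789.48/1462 = 0.54
a = 4999.72 − 0.54(7568) = 4999.72 − 4086.72 = 913
C = 913 + 0.54(2770) = 2408.8
S = 2770 − 2408.8 = 361.2

S = 361.2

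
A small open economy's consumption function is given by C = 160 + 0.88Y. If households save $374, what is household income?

S = Y − C = -160 + 0.12Y
-160 + 0.12Y = 374, so 0.12Y = 534 and Y = 4450

Y = 4450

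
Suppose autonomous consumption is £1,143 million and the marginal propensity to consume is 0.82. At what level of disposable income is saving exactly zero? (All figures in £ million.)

Y = 6350

At break-even, C = Y: 1143 + 0.82Y = Y
0.18Y = 1143, so Y = 1143/0.18 = 6350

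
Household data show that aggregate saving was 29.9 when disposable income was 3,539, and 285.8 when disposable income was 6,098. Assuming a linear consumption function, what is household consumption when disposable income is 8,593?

C = 8057.7

MPS = ΔS/ΔY = (285.8 − 29.9)/(6098 − 3539) = 255.9/2559 = 0.1
MPC = 1 − MPS = 0.9
Autonomous saving = 29.9 − 0.1(3539) = -324, so a = 324
C = 324 + 0.9(8593) = 324 + 7733.7 = 8057.7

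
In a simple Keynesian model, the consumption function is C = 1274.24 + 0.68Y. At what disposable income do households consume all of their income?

Y = 3982

At break-even, C = Y: 1274.24 + 0.68Y = Y
0.32Y = 1274.24, so Y = 1274.24/0.32 = 3982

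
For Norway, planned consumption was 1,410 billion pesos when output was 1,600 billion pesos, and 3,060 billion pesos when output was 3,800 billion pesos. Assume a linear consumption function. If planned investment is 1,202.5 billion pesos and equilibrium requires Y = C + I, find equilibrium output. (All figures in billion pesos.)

Y = 5650

MPC = (3060 − 1410)/(3800 − 1600) = 1650/2200 = 0.75
a = 1410 − 0.75(1600) = 210
Equilibrium: Y = 210 + 0.75Y + 1202.5
0.25Y = 1412.5, so Y = 1412.5/0.25 = 5650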